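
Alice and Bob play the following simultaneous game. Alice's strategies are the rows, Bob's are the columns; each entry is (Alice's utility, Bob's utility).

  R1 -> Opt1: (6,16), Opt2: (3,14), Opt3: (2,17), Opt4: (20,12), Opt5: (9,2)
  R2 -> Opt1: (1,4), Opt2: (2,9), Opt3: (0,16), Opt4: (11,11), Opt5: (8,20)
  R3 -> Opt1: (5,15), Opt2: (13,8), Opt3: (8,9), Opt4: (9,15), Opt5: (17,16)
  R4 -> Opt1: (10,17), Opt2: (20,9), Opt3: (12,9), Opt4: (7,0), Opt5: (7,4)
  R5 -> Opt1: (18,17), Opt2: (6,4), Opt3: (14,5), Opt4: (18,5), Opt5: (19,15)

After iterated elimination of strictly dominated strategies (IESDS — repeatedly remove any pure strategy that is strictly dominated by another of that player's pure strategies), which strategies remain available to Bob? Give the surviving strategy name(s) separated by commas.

For Alice, R1 strictly dominates R2 on the remaining columns (Opt1: 6>1, Opt2: 3>2, Opt3: 2>0, Opt4: 20>11, Opt5: 9>8); eliminate R2.
Column Opt2 is eliminated: Opt1 beats it against every remaining row (R1: 16>14, R3: 15>8, R4: 17>9, R5: 17>4).
For Alice, R5 strictly dominates R3 on the remaining columns (Opt1: 18>5, Opt3: 14>8, Opt4: 18>9, Opt5: 19>17); eliminate R3.
For Alice, R5 strictly dominates R4 on the remaining columns (Opt1: 18>10, Opt3: 14>12, Opt4: 18>7, Opt5: 19>7); eliminate R4.
For Bob, Opt1 strictly dominates Opt4 on the remaining rows (R1: 16>12, R5: 17>5); eliminate Opt4.
Alice's strategy R1 is strictly dominated by R5 (Opt1: 18>6, Opt3: 14>2, Opt5: 19>9) and is removed.
Bob's strategy Opt3 is strictly dominated by Opt1 (R5: 17>5) and is removed.
Column Opt5 is eliminated: Opt1 beats it against every remaining row (R5: 17>15).
Among the remaining strategies, none is strictly dominated by another pure strategy of the same player, so the elimination stops.
Surviving strategies — Alice: {R5}; Bob: {Opt1}.

Opt1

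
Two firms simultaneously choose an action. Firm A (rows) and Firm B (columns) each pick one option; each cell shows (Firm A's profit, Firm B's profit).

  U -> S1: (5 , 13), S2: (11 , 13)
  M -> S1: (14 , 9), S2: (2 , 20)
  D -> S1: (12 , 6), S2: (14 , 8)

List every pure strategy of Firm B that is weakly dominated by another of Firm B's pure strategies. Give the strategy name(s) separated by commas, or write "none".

S1

S2 weakly dominates S1 — U: 13=13, M: 20>9, D: 8>6.
S2: no other strategy beats it everywhere (S1 at M (20>9)).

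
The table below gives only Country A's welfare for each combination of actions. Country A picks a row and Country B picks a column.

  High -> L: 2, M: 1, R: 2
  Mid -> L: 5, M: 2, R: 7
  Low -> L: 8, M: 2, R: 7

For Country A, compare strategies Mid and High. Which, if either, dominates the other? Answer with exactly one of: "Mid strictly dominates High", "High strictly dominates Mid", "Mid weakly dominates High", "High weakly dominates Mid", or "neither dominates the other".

Compare Mid to High across each opponent action: L: 5>2, M: 2>1, R: 7>2.
Mid gives a strictly higher payoff against each opponent action, so Mid strictly dominates High.

Mid strictly dominates High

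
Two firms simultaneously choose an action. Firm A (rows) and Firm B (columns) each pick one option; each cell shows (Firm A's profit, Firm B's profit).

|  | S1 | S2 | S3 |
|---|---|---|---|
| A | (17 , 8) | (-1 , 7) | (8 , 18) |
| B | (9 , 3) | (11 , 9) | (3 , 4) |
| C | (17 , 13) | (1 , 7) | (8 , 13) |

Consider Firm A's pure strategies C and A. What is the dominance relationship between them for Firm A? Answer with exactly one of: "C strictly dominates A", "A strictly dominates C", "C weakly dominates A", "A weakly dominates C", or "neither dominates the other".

C's payoffs vs A's, by Firm B's action — S1: 17=17, S2: 1>-1, S3: 8=8.
C is at least as good everywhere and strictly better somewhere (tied only at S1, S3), so C weakly but not strictly dominates A.

C weakly dominates A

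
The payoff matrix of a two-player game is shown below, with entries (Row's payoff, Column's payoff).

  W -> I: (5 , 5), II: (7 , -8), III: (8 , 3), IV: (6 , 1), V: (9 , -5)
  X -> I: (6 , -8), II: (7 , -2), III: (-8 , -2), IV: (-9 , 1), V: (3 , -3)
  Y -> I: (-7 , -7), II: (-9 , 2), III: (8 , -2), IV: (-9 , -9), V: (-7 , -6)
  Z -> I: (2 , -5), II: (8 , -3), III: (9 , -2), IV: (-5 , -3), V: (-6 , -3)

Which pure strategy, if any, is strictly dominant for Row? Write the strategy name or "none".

none

W fails to dominate X at I (5<6).
X fails to dominate W at II (7=7).
Y fails to dominate W at I (-7<5).
Z fails to dominate W at I (2<5).
No single strategy dominates all the others.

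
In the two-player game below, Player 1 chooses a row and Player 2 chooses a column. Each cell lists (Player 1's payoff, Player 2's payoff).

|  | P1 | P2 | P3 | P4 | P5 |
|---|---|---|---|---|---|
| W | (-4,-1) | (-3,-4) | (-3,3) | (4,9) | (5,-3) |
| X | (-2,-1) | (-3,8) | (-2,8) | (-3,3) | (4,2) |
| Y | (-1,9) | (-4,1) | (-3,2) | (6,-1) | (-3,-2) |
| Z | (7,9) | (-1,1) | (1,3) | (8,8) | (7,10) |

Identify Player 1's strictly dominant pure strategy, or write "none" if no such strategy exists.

Z vs W: P1: 7>-4, P2: -1>-3, P3: 1>-3, P4: 8>4, P5: 7>5.
Z vs X: P1: 7>-2, P2: -1>-3, P3: 1>-2, P4: 8>-3, P5: 7>4.
Z vs Y: P1: 7>-1, P2: -1>-4, P3: 1>-3, P4: 8>6, P5: 7>-3.
Z strictly beats every other strategy against every opponent action, so it is strictly dominant.

Z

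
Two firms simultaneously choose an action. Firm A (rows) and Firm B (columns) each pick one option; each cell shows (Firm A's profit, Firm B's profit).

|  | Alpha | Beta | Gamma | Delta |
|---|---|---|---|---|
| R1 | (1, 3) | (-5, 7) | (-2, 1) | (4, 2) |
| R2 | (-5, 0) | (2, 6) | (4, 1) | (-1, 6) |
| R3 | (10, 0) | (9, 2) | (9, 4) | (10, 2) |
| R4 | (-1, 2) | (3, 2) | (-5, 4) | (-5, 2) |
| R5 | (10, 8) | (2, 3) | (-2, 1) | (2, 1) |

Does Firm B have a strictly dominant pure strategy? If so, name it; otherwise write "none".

none

Alpha fails to dominate Beta at R1 (3<7).
Beta fails to dominate Alpha at R4 (2=2).
Gamma fails to dominate Alpha at R1 (1<3).
Delta fails to dominate Alpha at R1 (2<3).
No single strategy dominates all the others.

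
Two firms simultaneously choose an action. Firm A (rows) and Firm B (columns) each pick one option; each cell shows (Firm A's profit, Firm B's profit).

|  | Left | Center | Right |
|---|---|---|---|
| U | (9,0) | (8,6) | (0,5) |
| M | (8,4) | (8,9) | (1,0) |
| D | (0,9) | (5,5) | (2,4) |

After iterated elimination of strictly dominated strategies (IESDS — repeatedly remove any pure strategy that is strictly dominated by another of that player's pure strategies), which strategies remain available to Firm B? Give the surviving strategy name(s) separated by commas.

For Firm B, Center strictly dominates Right on the remaining rows (U: 6>5, M: 9>0, D: 5>4); eliminate Right.
Row D is eliminated: U beats it against every remaining column (Left: 9>0, Center: 8>5).
Firm B's strategy Left is strictly dominated by Center (U: 6>0, M: 9>4) and is removed.
Among the remaining strategies, none is strictly dominated by another pure strategy of the same player, so the elimination stops.
Surviving strategies — Firm A: {U, M}; Firm B: {Center}.

Center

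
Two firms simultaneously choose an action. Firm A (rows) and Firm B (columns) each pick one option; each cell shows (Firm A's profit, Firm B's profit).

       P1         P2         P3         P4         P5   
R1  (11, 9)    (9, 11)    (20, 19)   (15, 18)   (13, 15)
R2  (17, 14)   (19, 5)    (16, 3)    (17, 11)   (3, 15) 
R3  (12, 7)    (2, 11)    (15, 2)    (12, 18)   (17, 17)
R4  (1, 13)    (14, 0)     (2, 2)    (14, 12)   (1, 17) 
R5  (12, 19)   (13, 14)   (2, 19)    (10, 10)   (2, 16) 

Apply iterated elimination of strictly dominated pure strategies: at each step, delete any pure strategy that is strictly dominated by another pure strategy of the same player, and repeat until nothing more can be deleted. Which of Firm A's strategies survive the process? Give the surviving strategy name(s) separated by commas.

R1, R2, R3

Row R4 is eliminated: R2 beats it against every remaining column (P1: 17>1, P2: 19>14, P3: 16>2, P4: 17>14, P5: 3>1).
For Firm A, R2 strictly dominates R5 on the remaining columns (P1: 17>12, P2: 19>13, P3: 16>2, P4: 17>10, P5: 3>2); eliminate R5.
Column P1 is eliminated: P5 beats it against every remaining row (R1: 15>9, R2: 15>14, R3: 17>7).
Column P2 is eliminated: P4 beats it against every remaining row (R1: 18>11, R2: 11>5, R3: 18>11).
Among the remaining strategies, none is strictly dominated by another pure strategy of the same player, so the elimination stops.
Surviving strategies — Firm A: {R1, R2, R3}; Firm B: {P3, P4, P5}.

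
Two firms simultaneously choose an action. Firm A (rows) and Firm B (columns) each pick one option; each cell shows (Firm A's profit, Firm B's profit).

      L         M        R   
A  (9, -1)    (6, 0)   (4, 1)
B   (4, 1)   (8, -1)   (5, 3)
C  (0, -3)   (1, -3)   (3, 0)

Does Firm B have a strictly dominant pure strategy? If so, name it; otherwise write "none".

R

R vs L: A: 1>-1, B: 3>1, C: 0>-3.
R vs M: A: 1>0, B: 3>-1, C: 0>-3.
R strictly beats every other strategy against every opponent action, so it is strictly dominant.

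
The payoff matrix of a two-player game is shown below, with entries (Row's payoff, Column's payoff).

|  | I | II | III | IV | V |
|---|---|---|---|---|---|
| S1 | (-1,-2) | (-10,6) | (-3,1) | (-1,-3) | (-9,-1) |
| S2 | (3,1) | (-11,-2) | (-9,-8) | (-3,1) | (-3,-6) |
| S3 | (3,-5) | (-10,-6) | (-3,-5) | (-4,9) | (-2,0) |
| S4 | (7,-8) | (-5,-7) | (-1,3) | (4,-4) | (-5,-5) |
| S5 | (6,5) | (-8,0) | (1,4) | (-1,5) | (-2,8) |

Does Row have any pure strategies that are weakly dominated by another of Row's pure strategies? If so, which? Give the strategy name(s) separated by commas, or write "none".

S1, S2, S3

S4 weakly dominates S1 — I: 7>-1, II: -5>-10, III: -1>-3, IV: 4>-1, V: -5>-9.
S2: dominated, since S5 does at least as well everywhere (I: 6>3, II: -8>-11, III: 1>-9, IV: -1>-3, V: -2>-3).
S3: dominated, since S5 does at least as well everywhere (I: 6>3, II: -8>-10, III: 1>-3, IV: -1>-4, V: -2=-2).
Nothing dominates S4: S1 at I (7>-1); S2 at I (7>3); S3 at I (7>3); S5 at I (7>6).
S5: no other strategy beats it everywhere (S1 at I (6>-1); S2 at I (6>3); S3 at I (6>3); S4 at III (1>-1)).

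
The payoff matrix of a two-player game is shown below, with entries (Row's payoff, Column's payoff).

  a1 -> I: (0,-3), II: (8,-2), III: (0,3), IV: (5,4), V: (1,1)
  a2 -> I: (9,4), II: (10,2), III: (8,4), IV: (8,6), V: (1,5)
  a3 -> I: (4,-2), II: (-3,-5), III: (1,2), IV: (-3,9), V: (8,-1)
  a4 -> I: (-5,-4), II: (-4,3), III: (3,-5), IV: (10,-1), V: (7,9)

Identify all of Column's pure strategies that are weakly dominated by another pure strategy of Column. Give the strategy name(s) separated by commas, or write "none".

I, II, III

I is weakly dominated by IV (a1: 4>-3, a2: 6>4, a3: 9>-2, a4: -1>-4).
V weakly dominates II — a1: 1>-2, a2: 5>2, a3: -1>-5, a4: 9>3.
III is weakly dominated by IV (a1: 4>3, a2: 6>4, a3: 9>2, a4: -1>-5).
IV: no other strategy beats it everywhere (I at a1 (4>-3); II at a1 (4>-2); III at a1 (4>3); V at a1 (4>1)).
V: no other strategy beats it everywhere (I at a1 (1>-3); II at a1 (1>-2); III at a2 (5>4); IV at a4 (9>-1)).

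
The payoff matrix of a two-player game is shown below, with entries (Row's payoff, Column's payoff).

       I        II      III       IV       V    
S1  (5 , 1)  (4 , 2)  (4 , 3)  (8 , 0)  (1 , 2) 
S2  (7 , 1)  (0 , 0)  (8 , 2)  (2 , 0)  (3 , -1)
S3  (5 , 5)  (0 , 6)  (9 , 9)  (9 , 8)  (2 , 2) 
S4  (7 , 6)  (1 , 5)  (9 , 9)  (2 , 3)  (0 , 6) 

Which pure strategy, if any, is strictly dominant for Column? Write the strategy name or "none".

III vs I: S1: 3>1, S2: 2>1, S3: 9>5, S4: 9>6.
III vs II: S1: 3>2, S2: 2>0, S3: 9>6, S4: 9>5.
III vs IV: S1: 3>0, S2: 2>0, S3: 9>8, S4: 9>3.
III vs V: S1: 3>2, S2: 2>-1, S3: 9>2, S4: 9>6.
III strictly beats every other strategy against every opponent action, so it is strictly dominant.

III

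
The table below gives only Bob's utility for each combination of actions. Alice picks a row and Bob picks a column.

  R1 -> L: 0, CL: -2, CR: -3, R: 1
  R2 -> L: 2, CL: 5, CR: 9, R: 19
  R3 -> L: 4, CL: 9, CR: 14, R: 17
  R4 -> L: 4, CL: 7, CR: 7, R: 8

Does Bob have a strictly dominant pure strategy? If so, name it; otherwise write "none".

R vs L: R1: 1>0, R2: 19>2, R3: 17>4, R4: 8>4.
R vs CL: R1: 1>-2, R2: 19>5, R3: 17>9, R4: 8>7.
R vs CR: R1: 1>-3, R2: 19>9, R3: 17>14, R4: 8>7.
R strictly beats every other strategy against every opponent action, so it is strictly dominant.

R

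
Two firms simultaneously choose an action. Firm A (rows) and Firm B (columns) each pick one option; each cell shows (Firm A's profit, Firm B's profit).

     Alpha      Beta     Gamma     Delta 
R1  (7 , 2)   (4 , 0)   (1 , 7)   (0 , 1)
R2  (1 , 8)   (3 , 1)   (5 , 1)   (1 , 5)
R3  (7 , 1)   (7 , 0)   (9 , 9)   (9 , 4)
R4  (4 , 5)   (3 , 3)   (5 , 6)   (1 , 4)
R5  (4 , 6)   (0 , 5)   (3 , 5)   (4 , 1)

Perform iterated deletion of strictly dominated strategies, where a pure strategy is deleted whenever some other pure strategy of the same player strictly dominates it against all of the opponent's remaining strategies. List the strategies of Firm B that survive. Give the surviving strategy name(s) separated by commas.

Gamma

Row R2 is eliminated: R3 beats it against every remaining column (Alpha: 7>1, Beta: 7>3, Gamma: 9>5, Delta: 9>1).
Row R4 is eliminated: R3 beats it against every remaining column (Alpha: 7>4, Beta: 7>3, Gamma: 9>5, Delta: 9>1).
Firm A's strategy R5 is strictly dominated by R3 (Alpha: 7>4, Beta: 7>0, Gamma: 9>3, Delta: 9>4) and is removed.
Column Alpha is eliminated: Gamma beats it against every remaining row (R1: 7>2, R3: 9>1).
Firm A's strategy R1 is strictly dominated by R3 (Beta: 7>4, Gamma: 9>1, Delta: 9>0) and is removed.
For Firm B, Gamma strictly dominates Beta on the remaining rows (R3: 9>0); eliminate Beta.
Firm B's strategy Delta is strictly dominated by Gamma (R3: 9>4) and is removed.
Among the remaining strategies, none is strictly dominated by another pure strategy of the same player, so the elimination stops.
Surviving strategies — Firm A: {R3}; Firm B: {Gamma}.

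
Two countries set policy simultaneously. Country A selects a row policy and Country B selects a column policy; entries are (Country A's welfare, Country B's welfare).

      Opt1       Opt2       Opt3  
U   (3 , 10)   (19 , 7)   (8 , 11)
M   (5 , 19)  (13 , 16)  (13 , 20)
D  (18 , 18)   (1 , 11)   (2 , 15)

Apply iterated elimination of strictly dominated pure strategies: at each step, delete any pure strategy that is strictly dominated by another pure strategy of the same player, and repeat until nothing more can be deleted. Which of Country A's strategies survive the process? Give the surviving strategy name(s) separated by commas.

Country B's strategy Opt2 is strictly dominated by Opt1 (U: 10>7, M: 19>16, D: 18>11) and is removed.
For Country A, M strictly dominates U on the remaining columns (Opt1: 5>3, Opt3: 13>8); eliminate U.
Among the remaining strategies, none is strictly dominated by another pure strategy of the same player, so the elimination stops.
Surviving strategies — Country A: {M, D}; Country B: {Opt1, Opt3}.

M, D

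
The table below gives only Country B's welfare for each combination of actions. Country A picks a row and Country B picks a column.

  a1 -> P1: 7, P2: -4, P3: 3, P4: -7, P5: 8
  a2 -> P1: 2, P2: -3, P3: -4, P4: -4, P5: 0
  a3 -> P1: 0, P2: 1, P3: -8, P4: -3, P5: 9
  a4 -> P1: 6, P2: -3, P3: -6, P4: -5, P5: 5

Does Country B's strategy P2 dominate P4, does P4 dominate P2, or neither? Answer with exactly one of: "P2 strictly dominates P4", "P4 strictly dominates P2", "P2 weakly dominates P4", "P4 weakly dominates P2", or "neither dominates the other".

P2's payoffs vs P4's, by Country A's action — a1: -4>-7, a2: -3>-4, a3: 1>-3, a4: -3>-5.
Every comparison favours P2, so P2 strictly dominates P4.

P2 strictly dominates P4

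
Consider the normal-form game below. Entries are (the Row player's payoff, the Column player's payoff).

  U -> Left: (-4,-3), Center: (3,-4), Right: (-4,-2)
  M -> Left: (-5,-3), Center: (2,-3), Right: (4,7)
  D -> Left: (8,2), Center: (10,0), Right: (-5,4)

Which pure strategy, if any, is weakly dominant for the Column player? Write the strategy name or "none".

Right vs Left: U: -2>-3, M: 7>-3, D: 4>2.
Right vs Center: U: -2>-4, M: 7>-3, D: 4>0.
Right is at least as good as every other strategy against every opponent action, so it is weakly dominant.

Right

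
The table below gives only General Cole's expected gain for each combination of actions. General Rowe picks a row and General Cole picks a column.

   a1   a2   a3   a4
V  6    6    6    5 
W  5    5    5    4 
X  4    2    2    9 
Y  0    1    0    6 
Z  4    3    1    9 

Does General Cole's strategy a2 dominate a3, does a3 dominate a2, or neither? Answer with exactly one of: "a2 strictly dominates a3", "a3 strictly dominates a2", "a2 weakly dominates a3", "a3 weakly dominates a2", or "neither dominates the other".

a2 weakly dominates a3

a2's payoffs vs a3's, by General Rowe's action — V: 6=6, W: 5=5, X: 2=2, Y: 1>0, Z: 3>1.
a2 is at least as good everywhere and strictly better somewhere (tied only at V, W, X), so a2 weakly but not strictly dominates a3.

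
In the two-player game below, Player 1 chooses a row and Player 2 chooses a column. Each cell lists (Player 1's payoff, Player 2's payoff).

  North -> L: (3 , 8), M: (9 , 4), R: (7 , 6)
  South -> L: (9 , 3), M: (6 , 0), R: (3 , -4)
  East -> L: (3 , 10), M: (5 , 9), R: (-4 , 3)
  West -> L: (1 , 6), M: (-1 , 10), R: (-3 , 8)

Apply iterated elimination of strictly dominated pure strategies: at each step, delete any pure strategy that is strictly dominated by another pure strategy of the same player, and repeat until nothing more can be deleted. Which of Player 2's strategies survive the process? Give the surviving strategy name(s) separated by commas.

L

Row East is eliminated: South beats it against every remaining column (L: 9>3, M: 6>5, R: 3>-4).
For Player 1, North strictly dominates West on the remaining columns (L: 3>1, M: 9>-1, R: 7>-3); eliminate West.
Column M is eliminated: L beats it against every remaining row (North: 8>4, South: 3>0).
Player 2's strategy R is strictly dominated by L (North: 8>6, South: 3>-4) and is removed.
Player 1's strategy North is strictly dominated by South (L: 9>3) and is removed.
Among the remaining strategies, none is strictly dominated by another pure strategy of the same player, so the elimination stops.
Surviving strategies — Player 1: {South}; Player 2: {L}.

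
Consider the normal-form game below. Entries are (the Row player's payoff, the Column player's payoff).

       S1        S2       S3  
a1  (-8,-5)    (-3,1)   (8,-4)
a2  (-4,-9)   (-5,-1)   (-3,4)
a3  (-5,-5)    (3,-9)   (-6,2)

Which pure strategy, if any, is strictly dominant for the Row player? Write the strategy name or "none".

none

a1 fails to dominate a2 at S1 (-8<-4).
a2 fails to dominate a1 at S2 (-5<-3).
a3 fails to dominate a1 at S3 (-6<8).
No single strategy dominates all the others.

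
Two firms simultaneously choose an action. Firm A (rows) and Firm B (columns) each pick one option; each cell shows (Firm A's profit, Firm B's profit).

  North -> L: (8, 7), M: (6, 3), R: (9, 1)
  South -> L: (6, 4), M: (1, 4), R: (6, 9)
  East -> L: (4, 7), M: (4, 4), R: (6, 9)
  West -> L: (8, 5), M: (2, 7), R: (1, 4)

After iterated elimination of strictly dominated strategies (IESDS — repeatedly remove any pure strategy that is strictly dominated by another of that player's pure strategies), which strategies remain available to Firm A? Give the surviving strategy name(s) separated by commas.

For Firm A, North strictly dominates South on the remaining columns (L: 8>6, M: 6>1, R: 9>6); eliminate South.
Firm A's strategy East is strictly dominated by North (L: 8>4, M: 6>4, R: 9>6) and is removed.
Firm B's strategy R is strictly dominated by L (North: 7>1, West: 5>4) and is removed.
Among the remaining strategies, none is strictly dominated by another pure strategy of the same player, so the elimination stops.
Surviving strategies — Firm A: {North, West}; Firm B: {L, M}.

North, West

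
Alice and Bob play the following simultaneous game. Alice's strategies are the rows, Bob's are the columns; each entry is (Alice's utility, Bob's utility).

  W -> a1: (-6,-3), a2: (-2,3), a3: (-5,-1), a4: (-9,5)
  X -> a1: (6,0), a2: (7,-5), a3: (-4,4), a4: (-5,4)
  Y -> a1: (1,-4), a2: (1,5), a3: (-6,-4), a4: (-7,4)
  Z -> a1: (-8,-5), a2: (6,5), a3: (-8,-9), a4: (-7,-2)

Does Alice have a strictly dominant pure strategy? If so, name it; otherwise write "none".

X vs W: a1: 6>-6, a2: 7>-2, a3: -4>-5, a4: -5>-9.
X vs Y: a1: 6>1, a2: 7>1, a3: -4>-6, a4: -5>-7.
X vs Z: a1: 6>-8, a2: 7>6, a3: -4>-8, a4: -5>-7.
X strictly beats every other strategy against every opponent action, so it is strictly dominant.

X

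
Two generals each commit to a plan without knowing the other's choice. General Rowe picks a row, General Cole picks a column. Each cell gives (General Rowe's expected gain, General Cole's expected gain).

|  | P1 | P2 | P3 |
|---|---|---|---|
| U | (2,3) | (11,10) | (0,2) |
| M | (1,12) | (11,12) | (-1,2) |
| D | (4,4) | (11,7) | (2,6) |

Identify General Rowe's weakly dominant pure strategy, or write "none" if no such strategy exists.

D vs U: P1: 4>2, P2: 11=11, P3: 2>0.
D vs M: P1: 4>1, P2: 11=11, P3: 2>-1.
D is at least as good as every other strategy against every opponent action, so it is weakly dominant.

D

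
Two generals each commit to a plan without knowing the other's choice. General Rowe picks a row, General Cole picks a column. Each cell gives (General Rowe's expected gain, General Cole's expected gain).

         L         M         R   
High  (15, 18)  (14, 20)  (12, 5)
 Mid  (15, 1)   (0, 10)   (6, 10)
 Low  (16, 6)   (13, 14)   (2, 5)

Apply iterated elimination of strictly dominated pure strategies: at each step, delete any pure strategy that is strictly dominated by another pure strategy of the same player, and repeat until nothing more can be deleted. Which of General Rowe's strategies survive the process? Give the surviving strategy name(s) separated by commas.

High

For General Cole, M strictly dominates L on the remaining rows (High: 20>18, Mid: 10>1, Low: 14>6); eliminate L.
General Rowe's strategy Mid is strictly dominated by High (M: 14>0, R: 12>6) and is removed.
Row Low is eliminated: High beats it against every remaining column (M: 14>13, R: 12>2).
General Cole's strategy R is strictly dominated by M (High: 20>5) and is removed.
Among the remaining strategies, none is strictly dominated by another pure strategy of the same player, so the elimination stops.
Surviving strategies — General Rowe: {High}; General Cole: {M}.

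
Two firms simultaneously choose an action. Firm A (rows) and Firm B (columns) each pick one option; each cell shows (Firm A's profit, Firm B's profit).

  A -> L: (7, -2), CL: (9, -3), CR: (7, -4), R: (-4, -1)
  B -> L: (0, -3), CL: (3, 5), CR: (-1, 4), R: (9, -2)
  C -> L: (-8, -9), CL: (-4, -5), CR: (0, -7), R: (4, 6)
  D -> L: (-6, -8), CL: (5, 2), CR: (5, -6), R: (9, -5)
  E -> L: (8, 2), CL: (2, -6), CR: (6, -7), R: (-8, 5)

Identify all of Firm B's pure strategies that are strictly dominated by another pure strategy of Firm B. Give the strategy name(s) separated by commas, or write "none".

L is strictly dominated by R (A: -1>-2, B: -2>-3, C: 6>-9, D: -5>-8, E: 5>2).
Nothing dominates CL: L at B (5>-3); CR at A (-3>-4); R at B (5>-2).
CR: dominated, since CL does at least as well everywhere (A: -3>-4, B: 5>4, C: -5>-7, D: 2>-6, E: -6>-7).
R: no other strategy beats it everywhere (L at A (-1>-2); CL at A (-1>-3); CR at A (-1>-4)).

L, CR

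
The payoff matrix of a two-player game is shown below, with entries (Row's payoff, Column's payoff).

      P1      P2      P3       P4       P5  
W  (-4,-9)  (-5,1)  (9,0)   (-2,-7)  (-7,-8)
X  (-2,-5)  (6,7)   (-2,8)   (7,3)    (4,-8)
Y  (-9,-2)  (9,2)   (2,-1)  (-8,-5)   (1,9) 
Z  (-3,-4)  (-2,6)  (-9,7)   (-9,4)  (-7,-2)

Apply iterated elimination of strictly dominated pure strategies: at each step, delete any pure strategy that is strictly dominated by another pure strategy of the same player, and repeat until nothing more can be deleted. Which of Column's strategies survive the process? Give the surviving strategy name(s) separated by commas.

Row Z is eliminated: X beats it against every remaining column (P1: -2>-3, P2: 6>-2, P3: -2>-9, P4: 7>-9, P5: 4>-7).
For Column, P2 strictly dominates P1 on the remaining rows (W: 1>-9, X: 7>-5, Y: 2>-2); eliminate P1.
Column's strategy P4 is strictly dominated by P2 (W: 1>-7, X: 7>3, Y: 2>-5) and is removed.
Among the remaining strategies, none is strictly dominated by another pure strategy of the same player, so the elimination stops.
Surviving strategies — Row: {W, X, Y}; Column: {P2, P3, P5}.

P2, P3, P5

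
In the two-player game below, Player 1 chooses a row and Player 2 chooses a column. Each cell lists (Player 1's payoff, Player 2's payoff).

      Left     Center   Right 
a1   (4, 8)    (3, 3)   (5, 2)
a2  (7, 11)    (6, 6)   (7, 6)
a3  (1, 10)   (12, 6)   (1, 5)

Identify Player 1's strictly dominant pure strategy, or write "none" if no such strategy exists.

none

a1 fails to dominate a2 at Left (4<7).
a2 fails to dominate a3 at Center (6<12).
a3 fails to dominate a1 at Left (1<4).
No single strategy dominates all the others.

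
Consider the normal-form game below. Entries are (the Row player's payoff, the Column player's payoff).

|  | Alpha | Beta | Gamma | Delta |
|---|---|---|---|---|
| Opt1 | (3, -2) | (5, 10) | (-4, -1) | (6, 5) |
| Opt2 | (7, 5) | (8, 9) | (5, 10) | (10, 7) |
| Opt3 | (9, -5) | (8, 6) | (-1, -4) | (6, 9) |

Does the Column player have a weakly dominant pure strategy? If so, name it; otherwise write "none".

none

Alpha fails to dominate Beta at Opt1 (-2<10).
Beta fails to dominate Gamma at Opt2 (9<10).
Gamma fails to dominate Beta at Opt1 (-1<10).
Delta fails to dominate Beta at Opt1 (5<10).
No single strategy dominates all the others.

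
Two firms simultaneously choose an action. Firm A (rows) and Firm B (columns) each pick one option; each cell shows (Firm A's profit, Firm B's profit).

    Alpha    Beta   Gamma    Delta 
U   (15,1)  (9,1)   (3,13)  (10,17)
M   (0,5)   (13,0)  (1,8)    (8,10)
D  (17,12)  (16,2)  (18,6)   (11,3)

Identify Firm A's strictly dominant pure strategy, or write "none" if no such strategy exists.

D vs U: Alpha: 17>15, Beta: 16>9, Gamma: 18>3, Delta: 11>10.
D vs M: Alpha: 17>0, Beta: 16>13, Gamma: 18>1, Delta: 11>8.
D strictly beats every other strategy against every opponent action, so it is strictly dominant.

D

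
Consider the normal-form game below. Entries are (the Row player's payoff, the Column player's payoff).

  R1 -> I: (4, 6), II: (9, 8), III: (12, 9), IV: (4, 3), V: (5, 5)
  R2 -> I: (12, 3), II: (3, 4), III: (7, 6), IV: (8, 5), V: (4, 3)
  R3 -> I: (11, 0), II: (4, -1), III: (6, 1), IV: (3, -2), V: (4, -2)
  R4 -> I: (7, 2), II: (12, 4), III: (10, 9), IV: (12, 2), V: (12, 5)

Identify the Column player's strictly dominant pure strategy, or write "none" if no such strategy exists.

III vs I: R1: 9>6, R2: 6>3, R3: 1>0, R4: 9>2.
III vs II: R1: 9>8, R2: 6>4, R3: 1>-1, R4: 9>4.
III vs IV: R1: 9>3, R2: 6>5, R3: 1>-2, R4: 9>2.
III vs V: R1: 9>5, R2: 6>3, R3: 1>-2, R4: 9>5.
III strictly beats every other strategy against every opponent action, so it is strictly dominant.

III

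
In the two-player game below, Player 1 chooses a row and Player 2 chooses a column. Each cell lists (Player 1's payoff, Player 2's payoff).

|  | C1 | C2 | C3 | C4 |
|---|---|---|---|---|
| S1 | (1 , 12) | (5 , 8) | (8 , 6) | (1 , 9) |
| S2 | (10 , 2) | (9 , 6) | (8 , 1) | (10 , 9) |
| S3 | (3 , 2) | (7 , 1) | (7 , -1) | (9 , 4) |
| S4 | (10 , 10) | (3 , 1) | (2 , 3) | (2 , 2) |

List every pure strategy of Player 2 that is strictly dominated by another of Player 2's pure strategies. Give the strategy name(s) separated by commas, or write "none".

C2, C3

Nothing dominates C1: C2 at S1 (12>8); C3 at S1 (12>6); C4 at S1 (12>9).
C4 strictly dominates C2 — S1: 9>8, S2: 9>6, S3: 4>1, S4: 2>1.
C3: dominated, since C1 does at least as well everywhere (S1: 12>6, S2: 2>1, S3: 2>-1, S4: 10>3).
C4: no other strategy beats it everywhere (C1 at S2 (9>2); C2 at S1 (9>8); C3 at S1 (9>6)).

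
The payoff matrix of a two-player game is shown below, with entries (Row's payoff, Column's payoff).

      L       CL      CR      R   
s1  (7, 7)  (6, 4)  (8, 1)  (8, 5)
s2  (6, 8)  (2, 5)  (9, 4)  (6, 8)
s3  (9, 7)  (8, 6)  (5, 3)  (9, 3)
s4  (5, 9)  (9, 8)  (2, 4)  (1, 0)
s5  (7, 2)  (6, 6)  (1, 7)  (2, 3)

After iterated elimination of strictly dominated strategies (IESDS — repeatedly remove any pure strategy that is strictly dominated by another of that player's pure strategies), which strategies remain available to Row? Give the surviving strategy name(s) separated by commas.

s3

For Row, s3 strictly dominates s5 on the remaining columns (L: 9>7, CL: 8>6, CR: 5>1, R: 9>2); eliminate s5.
For Column, L strictly dominates CL on the remaining rows (s1: 7>4, s2: 8>5, s3: 7>6, s4: 9>8); eliminate CL.
Row's strategy s4 is strictly dominated by s1 (L: 7>5, CR: 8>2, R: 8>1) and is removed.
Column CR is eliminated: L beats it against every remaining row (s1: 7>1, s2: 8>4, s3: 7>3).
Row s1 is eliminated: s3 beats it against every remaining column (L: 9>7, R: 9>8).
Row s2 is eliminated: s3 beats it against every remaining column (L: 9>6, R: 9>6).
Column's strategy R is strictly dominated by L (s3: 7>3) and is removed.
Among the remaining strategies, none is strictly dominated by another pure strategy of the same player, so the elimination stops.
Surviving strategies — Row: {s3}; Column: {L}.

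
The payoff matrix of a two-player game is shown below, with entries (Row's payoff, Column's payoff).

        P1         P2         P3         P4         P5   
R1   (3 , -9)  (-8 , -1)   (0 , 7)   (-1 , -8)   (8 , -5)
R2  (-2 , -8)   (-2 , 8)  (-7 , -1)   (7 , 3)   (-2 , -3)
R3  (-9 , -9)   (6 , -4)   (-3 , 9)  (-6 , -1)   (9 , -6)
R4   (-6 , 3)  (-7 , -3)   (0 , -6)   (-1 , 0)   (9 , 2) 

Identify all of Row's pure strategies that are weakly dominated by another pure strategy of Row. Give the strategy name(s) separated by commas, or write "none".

none

R1: no other strategy beats it everywhere (R2 at P1 (3>-2); R3 at P1 (3>-9); R4 at P1 (3>-6)).
R2 is not dominated — it holds its own against R1 at P2 (-2>-8); R3 at P1 (-2>-9); R4 at P1 (-2>-6).
R3: no other strategy beats it everywhere (R1 at P2 (6>-8); R2 at P2 (6>-2); R4 at P2 (6>-7)).
R4: no other strategy beats it everywhere (R1 at P2 (-7>-8); R2 at P3 (0>-7); R3 at P1 (-6>-9)).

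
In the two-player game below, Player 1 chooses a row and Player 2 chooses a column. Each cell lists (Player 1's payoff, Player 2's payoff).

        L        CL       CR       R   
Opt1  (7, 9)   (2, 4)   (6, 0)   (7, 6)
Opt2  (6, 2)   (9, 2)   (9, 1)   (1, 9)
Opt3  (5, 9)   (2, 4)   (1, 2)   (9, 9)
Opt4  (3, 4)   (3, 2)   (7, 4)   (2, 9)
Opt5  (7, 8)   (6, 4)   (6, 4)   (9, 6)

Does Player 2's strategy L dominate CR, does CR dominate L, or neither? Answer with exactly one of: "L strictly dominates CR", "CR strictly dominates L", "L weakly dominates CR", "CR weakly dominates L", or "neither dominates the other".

Compare L to CR across each opponent action: Opt1: 9>0, Opt2: 2>1, Opt3: 9>2, Opt4: 4=4, Opt5: 8>4.
L is at least as good everywhere and strictly better somewhere (tied only at Opt4), so L weakly but not strictly dominates CR.

L weakly dominates CR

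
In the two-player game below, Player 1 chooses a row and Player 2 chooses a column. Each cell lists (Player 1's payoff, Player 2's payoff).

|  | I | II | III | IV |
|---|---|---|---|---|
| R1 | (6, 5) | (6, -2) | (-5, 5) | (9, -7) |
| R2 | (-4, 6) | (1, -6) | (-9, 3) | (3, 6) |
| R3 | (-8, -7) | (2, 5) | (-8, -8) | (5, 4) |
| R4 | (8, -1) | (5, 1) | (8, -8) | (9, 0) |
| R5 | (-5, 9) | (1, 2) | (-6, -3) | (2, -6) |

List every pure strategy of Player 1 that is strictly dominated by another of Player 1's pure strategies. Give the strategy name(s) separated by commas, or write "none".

R2, R3, R5

R1: no other strategy beats it everywhere (R2 at I (6>-4); R3 at I (6>-8); R4 at II (6>5); R5 at I (6>-5)).
R2: dominated, since R1 does at least as well everywhere (I: 6>-4, II: 6>1, III: -5>-9, IV: 9>3).
R1 strictly dominates R3 — I: 6>-8, II: 6>2, III: -5>-8, IV: 9>5.
R4 is not dominated — it holds its own against R1 at I (8>6); R2 at I (8>-4); R3 at I (8>-8); R5 at I (8>-5).
R1 strictly dominates R5 — I: 6>-5, II: 6>1, III: -5>-6, IV: 9>2.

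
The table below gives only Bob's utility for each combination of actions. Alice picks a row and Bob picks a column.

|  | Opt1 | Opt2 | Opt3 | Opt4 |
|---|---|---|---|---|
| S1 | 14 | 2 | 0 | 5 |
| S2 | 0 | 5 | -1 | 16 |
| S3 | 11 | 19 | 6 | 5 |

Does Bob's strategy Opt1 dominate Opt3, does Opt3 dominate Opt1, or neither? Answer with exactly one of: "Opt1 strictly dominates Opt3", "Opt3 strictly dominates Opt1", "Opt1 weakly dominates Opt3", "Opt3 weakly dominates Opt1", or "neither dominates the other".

Compare Opt1 to Opt3 across every action of Alice: S1: 14>0, S2: 0>-1, S3: 11>6.
Opt1 gives a strictly higher payoff against every action of Alice, so Opt1 strictly dominates Opt3.

Opt1 strictly dominates Opt3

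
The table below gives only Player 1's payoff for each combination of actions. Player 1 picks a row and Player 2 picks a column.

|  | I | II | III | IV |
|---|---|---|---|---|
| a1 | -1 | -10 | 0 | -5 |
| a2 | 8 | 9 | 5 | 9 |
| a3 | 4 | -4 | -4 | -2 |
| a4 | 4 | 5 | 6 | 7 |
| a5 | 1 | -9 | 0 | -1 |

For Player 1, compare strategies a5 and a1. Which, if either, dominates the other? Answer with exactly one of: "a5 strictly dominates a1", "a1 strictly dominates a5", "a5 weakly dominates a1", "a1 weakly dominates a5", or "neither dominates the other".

a5 weakly dominates a1

Compare a5 to a1 across each choice by Player 2: I: 1>-1, II: -9>-10, III: 0=0, IV: -1>-5.
a5 is at least as good everywhere and strictly better somewhere (tied only at III), so a5 weakly but not strictly dominates a1.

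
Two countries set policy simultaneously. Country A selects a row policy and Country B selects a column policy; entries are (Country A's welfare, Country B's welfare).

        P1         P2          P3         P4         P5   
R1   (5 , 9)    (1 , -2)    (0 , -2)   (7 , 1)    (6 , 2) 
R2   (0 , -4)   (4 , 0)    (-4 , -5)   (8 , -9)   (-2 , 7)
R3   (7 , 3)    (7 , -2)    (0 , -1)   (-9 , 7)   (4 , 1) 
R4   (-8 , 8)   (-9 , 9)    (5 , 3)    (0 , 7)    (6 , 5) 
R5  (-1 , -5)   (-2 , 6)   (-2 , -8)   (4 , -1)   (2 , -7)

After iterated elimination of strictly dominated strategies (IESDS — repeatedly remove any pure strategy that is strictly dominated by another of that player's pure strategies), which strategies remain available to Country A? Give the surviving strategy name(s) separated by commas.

Country A's strategy R5 is strictly dominated by R1 (P1: 5>-1, P2: 1>-2, P3: 0>-2, P4: 7>4, P5: 6>2) and is removed.
For Country B, P1 strictly dominates P3 on the remaining rows (R1: 9>-2, R2: -4>-5, R3: 3>-1, R4: 8>3); eliminate P3.
Among the remaining strategies, none is strictly dominated by another pure strategy of the same player, so the elimination stops.
Surviving strategies — Country A: {R1, R2, R3, R4}; Country B: {P1, P2, P4, P5}.

R1, R2, R3, R4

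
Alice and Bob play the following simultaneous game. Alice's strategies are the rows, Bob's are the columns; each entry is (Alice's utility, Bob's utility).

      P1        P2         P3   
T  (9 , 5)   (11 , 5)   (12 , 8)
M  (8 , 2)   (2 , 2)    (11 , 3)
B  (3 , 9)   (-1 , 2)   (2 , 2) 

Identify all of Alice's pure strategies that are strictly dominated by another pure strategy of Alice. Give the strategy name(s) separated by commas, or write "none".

M, B

T: no other strategy beats it everywhere (M at P1 (9>8); B at P1 (9>3)).
M is strictly dominated by T (P1: 9>8, P2: 11>2, P3: 12>11).
T strictly dominates B — P1: 9>3, P2: 11>-1, P3: 12>2.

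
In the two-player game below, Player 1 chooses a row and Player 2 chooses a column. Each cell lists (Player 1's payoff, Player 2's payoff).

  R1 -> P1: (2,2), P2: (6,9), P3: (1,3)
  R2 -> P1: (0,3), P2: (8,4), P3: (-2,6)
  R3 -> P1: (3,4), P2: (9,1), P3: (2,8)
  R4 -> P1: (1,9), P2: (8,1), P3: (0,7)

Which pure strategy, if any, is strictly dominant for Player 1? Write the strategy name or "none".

R3

R3 vs R1: P1: 3>2, P2: 9>6, P3: 2>1.
R3 vs R2: P1: 3>0, P2: 9>8, P3: 2>-2.
R3 vs R4: P1: 3>1, P2: 9>8, P3: 2>0.
R3 strictly beats every other strategy against every opponent action, so it is strictly dominant.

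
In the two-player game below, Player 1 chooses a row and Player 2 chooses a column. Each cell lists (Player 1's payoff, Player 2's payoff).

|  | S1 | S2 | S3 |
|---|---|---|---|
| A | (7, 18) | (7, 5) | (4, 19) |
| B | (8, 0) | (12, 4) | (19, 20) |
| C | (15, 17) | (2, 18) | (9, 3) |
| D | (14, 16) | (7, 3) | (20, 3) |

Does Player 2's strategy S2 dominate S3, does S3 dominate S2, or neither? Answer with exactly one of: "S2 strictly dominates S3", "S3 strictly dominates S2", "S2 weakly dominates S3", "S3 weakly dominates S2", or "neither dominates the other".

neither dominates the other

S2's payoffs vs S3's, by Player 1's action — A: 5<19, B: 4<20, C: 18>3, D: 3=3.
S2 does better at C but worse at A, B; neither strategy dominates the other.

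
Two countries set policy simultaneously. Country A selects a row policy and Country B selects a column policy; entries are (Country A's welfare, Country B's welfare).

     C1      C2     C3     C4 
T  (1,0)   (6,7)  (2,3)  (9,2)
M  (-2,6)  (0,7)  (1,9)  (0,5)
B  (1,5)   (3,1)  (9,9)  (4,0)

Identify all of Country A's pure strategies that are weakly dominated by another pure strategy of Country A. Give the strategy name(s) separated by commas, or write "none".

M

T: no other strategy beats it everywhere (M at C1 (1>-2); B at C2 (6>3)).
M is weakly dominated by T (C1: 1>-2, C2: 6>0, C3: 2>1, C4: 9>0).
B: no other strategy beats it everywhere (T at C3 (9>2); M at C1 (1>-2)).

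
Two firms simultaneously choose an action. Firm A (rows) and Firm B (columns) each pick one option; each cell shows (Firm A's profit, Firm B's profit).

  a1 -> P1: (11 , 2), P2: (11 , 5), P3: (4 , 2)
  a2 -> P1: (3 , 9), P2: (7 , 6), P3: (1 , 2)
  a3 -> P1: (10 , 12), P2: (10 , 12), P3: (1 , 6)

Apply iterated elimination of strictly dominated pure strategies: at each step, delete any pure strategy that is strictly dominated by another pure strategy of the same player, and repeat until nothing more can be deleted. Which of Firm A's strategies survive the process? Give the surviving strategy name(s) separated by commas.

a1

Row a2 is eliminated: a1 beats it against every remaining column (P1: 11>3, P2: 11>7, P3: 4>1).
For Firm A, a1 strictly dominates a3 on the remaining columns (P1: 11>10, P2: 11>10, P3: 4>1); eliminate a3.
For Firm B, P2 strictly dominates P1 on the remaining rows (a1: 5>2); eliminate P1.
Column P3 is eliminated: P2 beats it against every remaining row (a1: 5>2).
Among the remaining strategies, none is strictly dominated by another pure strategy of the same player, so the elimination stops.
Surviving strategies — Firm A: {a1}; Firm B: {P2}.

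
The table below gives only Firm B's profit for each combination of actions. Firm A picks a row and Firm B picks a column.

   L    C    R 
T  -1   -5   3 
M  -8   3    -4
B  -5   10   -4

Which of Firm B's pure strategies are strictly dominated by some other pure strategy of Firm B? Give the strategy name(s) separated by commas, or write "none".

R strictly dominates L — T: 3>-1, M: -4>-8, B: -4>-5.
C: no other strategy beats it everywhere (L at M (3>-8); R at M (3>-4)).
Nothing dominates R: L at T (3>-1); C at T (3>-5).

L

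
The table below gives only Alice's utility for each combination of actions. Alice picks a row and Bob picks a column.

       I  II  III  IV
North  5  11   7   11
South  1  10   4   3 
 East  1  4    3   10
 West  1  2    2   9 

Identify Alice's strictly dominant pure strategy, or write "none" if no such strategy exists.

North

North vs South: I: 5>1, II: 11>10, III: 7>4, IV: 11>3.
North vs East: I: 5>1, II: 11>4, III: 7>3, IV: 11>10.
North vs West: I: 5>1, II: 11>2, III: 7>2, IV: 11>9.
North strictly beats every other strategy against every opponent action, so it is strictly dominant.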